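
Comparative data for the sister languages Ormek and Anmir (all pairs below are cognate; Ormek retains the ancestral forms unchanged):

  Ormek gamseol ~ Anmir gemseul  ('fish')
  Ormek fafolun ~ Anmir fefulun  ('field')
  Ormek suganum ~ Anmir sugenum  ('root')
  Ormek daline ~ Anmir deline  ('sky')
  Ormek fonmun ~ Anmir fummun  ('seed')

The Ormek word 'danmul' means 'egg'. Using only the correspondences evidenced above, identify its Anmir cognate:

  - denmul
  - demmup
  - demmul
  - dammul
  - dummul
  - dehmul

suganum ~ sugenum — Ormek a corresponds to Anmir e after a consonant, before a nasal.
fonmun ~ fummun — Ormek n corresponds to Anmir m after a vowel, before a nasal.
Applying these to Ormek 'danmul':
  danmul → denmul   (a→e after a consonant, before a nasal)
  denmul → demmul   (n→m after a vowel, before a nasal)
So the Anmir cognate is 'demmul'.

demmul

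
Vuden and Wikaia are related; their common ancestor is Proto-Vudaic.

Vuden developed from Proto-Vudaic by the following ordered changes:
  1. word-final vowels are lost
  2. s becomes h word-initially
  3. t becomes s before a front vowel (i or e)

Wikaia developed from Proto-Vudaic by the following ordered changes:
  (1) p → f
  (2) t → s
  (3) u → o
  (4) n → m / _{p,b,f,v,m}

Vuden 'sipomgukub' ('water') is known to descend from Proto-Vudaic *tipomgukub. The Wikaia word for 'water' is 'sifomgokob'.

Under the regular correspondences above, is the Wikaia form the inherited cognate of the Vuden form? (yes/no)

yes

Derive the expected Wikaia reflex of *tipomgukub:
Wikaia: *tipomgukub
  tipomgukub → tifomgukub   [unconditioned shift]
  tifomgukub → sifomgukub   [unconditioned shift]
  sifomgukub → sifomgokob   [vowel merger]
  sifomgokob (rule 4 does not apply)
  giving Wikaia sifomgokob.
Wikaia 'sifomgokob' matches the regular reflex exactly, so the pair is cognate.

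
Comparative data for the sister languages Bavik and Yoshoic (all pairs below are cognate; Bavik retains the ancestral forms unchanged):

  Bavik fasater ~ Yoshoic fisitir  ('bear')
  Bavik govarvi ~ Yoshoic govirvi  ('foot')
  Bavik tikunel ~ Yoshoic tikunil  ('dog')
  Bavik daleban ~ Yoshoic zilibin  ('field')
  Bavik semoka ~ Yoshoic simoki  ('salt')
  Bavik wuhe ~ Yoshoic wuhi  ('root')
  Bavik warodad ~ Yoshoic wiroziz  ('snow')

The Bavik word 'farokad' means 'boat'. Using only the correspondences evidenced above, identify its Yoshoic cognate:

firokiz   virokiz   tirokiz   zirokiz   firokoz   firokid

govarvi ~ govirvi, warodad ~ wiroziz — Bavik a corresponds to Yoshoic i after a consonant, before r.
fasater ~ fisitir, daleban ~ zilibin — Bavik a corresponds to Yoshoic i after a consonant, before a consonant other than r, m, n, p, b, f, v.
warodad ~ wiroziz — Bavik d corresponds to Yoshoic z word-finally.
Applying these to Bavik 'farokad':
  farokad → firokad   (a→i after a consonant, before r)
  firokad → firokid   (a→i after a consonant, before a consonant other than r, m, n, p, b, f, v)
  firokid → firokiz   (d→z word-finally)
So the Yoshoic cognate is 'firokiz'.

firokiz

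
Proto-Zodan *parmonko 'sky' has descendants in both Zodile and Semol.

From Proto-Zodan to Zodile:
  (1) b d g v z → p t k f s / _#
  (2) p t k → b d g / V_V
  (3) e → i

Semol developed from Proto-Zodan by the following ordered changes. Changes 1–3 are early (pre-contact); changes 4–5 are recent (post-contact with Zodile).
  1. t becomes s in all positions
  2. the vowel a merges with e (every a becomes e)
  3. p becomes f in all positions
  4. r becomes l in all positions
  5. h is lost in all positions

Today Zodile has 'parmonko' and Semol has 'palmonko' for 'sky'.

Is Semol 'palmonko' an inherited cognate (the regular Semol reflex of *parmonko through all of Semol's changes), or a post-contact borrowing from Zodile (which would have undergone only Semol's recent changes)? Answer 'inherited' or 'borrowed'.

borrowed

If inherited, *parmonko would pass through all of Semol's changes:
Semol: *parmonko > permonko > fermonko > felmonko  (by vowel merger, unconditioned shift, unconditioned shift)
If borrowed from Zodile 'parmonko' after the early changes, it would undergo only the recent ones:
  rule 4 (unconditioned shift): parmonko → palmonko
  rule 5 (h-loss): no change (palmonko)
  ⇒ as a loan: palmonko
Semol 'palmonko' matches the loan outcome 'palmonko', not the inherited 'felmonko' — it skipped the early Semol changes, so it was borrowed from Zodile.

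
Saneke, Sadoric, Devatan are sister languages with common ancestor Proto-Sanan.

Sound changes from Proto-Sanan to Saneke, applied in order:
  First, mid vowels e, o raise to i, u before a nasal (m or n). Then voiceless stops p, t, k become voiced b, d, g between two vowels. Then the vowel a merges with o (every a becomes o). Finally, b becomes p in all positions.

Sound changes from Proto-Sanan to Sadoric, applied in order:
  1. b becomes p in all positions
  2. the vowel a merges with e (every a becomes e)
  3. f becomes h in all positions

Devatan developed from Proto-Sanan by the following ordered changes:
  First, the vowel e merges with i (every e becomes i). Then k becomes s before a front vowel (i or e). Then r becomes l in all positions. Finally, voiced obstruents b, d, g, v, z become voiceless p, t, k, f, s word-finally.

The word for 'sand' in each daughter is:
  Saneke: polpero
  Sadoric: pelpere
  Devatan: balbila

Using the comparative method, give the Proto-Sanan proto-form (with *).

*balbera

Position 1: Saneke has p, Sadoric has p, Devatan has b. Devatan preserves b here (none of its changes turn any other segment into b), so the proto-segment is *b.
Position 4: Saneke has p, Sadoric has p, Devatan has b. Devatan preserves b here (none of its changes turn any other segment into b), so the proto-segment is *b.
Position 2: Saneke has o, Sadoric has e, Devatan has a. Devatan preserves a here (none of its changes turn any other segment into a), so the proto-segment is *a.
This points to *balbera. Verify forward in each daughter:
Saneke: *balbera > bolbero > polpero  (by vowel merger, unconditioned shift)
Sadoric: *balbera > palpera > pelpere  (by unconditioned shift, vowel merger)
Devatan: *balbera > balbira > balbila  (by vowel merger, unconditioned shift)
*balbera is the unique common source.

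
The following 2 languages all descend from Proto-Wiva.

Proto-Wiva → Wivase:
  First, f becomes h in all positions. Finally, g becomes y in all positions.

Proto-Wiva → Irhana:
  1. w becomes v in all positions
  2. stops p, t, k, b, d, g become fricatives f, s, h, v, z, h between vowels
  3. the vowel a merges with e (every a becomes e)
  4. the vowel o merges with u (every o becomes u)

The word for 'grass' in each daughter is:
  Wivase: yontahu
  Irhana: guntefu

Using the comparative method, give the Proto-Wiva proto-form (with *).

Position 1: Wivase has y, Irhana has g. Irhana preserves g here (none of its changes turn any other segment into g), so the proto-segment is *g.
Position 2: Wivase has o, Irhana has u. Wivase preserves o here (none of its changes turn any other segment into o), so the proto-segment is *o.
This points to *gontafu. Verify forward in each daughter:
Wivase: start from *gontafu.
  rule 1 (unconditioned shift): gontafu → gontahu
  rule 2 (unconditioned shift): gontahu → yontahu
  ⇒ Wivase yontahu
Irhana: *gontafu > gontefu > guntefu  (by vowel merger, vowel merger)
Only *gontafu yields all of Wivase yontahu, Irhana guntefu.

*gontafu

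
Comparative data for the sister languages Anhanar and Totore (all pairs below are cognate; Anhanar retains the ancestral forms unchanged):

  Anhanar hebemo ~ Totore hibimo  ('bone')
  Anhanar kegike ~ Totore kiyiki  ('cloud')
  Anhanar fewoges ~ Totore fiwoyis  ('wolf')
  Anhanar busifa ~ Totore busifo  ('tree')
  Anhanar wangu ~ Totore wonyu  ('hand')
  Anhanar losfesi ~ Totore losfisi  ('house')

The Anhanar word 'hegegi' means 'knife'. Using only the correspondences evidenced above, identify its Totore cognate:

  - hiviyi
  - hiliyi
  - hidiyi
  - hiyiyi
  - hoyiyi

kegike ~ kiyiki, fewoges ~ fiwoyis — Anhanar e corresponds to Totore i after a consonant, before a consonant other than r, m, n, p, b, f, v.
fewoges ~ fiwoyis — Anhanar g corresponds to Totore y between vowels (before a front vowel).
kegike ~ kiyiki — Anhanar g corresponds to Totore y between vowels (before a front vowel).
Applying these to Anhanar 'hegegi':
  hegegi → higegi   (e→i after a consonant, before a consonant other than r, m, n, p, b, f, v)
  higegi → hiyegi   (g→y between vowels (before a front vowel))
  hiyegi → hiyigi   (e→i after a consonant, before a consonant other than r, m, n, p, b, f, v)
  hiyigi → hiyiyi   (g→y between vowels (before a front vowel))
So the Totore cognate is 'hiyiyi'.

hiyiyi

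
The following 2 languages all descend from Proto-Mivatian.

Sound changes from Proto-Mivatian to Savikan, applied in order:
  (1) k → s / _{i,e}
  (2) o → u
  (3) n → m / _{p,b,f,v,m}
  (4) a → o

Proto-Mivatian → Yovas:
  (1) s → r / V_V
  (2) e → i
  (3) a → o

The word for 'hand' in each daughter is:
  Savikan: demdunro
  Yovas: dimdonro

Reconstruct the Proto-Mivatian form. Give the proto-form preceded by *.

Position 8: Savikan has o, Yovas has o. In Savikan, o can only continue *a, so the proto-segment is *a.
Position 5: Savikan has u, Yovas has o. Taking the neighbouring segments as reconstructed: Savikan u could go back to *o or *u; Yovas o could go back to *a or *o — the one source consistent with every daughter is *o.
Position 2: Savikan has e, Yovas has i. Savikan preserves e here (none of its changes turn any other segment into e), so the proto-segment is *e.
This points to *demdonra. Verify forward in each daughter:
Savikan: *demdonra
  demdonra (rule 1 does not apply)
  demdonra → demdunra   [vowel merger]
  demdunra (rule 3 does not apply)
  demdunra → demdunro   [vowel merger]
  giving Savikan demdunro.
Yovas: start from *demdonra.
  rule 1: no change — demdonra
  rule 2 (vowel merger): demdonra → dimdonra
  rule 3 (vowel merger): dimdonra → dimdonro
  ⇒ Yovas dimdonro
Only *demdonra yields all of Savikan demdunro, Yovas dimdonro.

*demdonra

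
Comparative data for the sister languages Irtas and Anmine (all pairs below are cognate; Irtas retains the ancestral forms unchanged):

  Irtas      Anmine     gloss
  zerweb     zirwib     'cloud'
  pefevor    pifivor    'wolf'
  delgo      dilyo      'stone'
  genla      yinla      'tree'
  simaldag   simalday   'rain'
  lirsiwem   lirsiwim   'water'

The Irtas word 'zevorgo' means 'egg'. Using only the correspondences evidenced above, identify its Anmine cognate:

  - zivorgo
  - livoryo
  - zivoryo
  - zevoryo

pefevor ~ pifivor — Irtas e corresponds to Anmine i after a consonant, before a labial obstruent.
delgo ~ dilyo — Irtas g corresponds to Anmine y after a consonant, before a back vowel.
Applying these to Irtas 'zevorgo':
  zevorgo → zivorgo   (e→i after a consonant, before a labial obstruent)
  zivorgo → zivoryo   (g→y after a consonant, before a back vowel)
So the Anmine cognate is 'zivoryo'.

zivoryo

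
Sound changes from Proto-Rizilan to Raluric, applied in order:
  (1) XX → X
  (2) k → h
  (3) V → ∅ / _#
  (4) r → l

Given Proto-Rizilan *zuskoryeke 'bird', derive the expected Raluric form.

Raluric: *zuskoryeke > zushoryehe > zushoryeh > zusholyeh  (by unconditioned shift, apocope, unconditioned shift)

zusholyeh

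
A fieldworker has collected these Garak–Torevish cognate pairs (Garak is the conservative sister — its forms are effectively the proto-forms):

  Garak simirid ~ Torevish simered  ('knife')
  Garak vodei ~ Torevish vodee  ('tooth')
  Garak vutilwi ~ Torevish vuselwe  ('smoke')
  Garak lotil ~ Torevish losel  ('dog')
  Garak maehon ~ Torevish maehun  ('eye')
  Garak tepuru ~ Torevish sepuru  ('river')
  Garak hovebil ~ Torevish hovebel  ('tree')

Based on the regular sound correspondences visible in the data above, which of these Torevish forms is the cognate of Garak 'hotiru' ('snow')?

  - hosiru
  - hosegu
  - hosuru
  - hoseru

vutilwi ~ vuselwe, lotil ~ losel — Garak t corresponds to Torevish s between vowels (before a front vowel).
simirid ~ simered — Garak i corresponds to Torevish e after a consonant, before r.
Applying these to Garak 'hotiru':
  hotiru → hosiru   (t→s between vowels (before a front vowel))
  hosiru → hoseru   (i→e after a consonant, before r)
So the Torevish cognate is 'hoseru'.

hoseru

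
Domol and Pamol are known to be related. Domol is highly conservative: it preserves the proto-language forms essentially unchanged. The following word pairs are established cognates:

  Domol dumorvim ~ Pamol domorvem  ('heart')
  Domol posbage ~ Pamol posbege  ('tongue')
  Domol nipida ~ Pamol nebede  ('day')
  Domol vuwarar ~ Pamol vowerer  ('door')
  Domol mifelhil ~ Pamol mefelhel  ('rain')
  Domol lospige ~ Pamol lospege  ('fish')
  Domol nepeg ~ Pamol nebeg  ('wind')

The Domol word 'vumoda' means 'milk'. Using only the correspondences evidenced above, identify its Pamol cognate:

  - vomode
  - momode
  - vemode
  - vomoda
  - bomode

vomode

dumorvim ~ domorvem — Domol u corresponds to Pamol o after a consonant, before a nasal.
nipida ~ nebede — Domol a corresponds to Pamol e word-finally.
Applying these to Domol 'vumoda':
  vumoda → vomoda   (u→o after a consonant, before a nasal)
  vomoda → vomode   (a→e word-finally)
So the Pamol cognate is 'vomode'.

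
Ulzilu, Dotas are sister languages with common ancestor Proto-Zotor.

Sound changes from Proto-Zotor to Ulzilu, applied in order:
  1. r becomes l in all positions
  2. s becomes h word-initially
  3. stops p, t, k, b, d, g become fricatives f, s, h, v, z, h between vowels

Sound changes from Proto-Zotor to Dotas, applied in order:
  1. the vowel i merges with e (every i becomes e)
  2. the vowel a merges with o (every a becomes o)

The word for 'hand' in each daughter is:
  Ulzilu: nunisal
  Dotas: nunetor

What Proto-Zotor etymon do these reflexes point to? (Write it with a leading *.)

*nunitar

Position 4: Ulzilu has i, Dotas has e. Ulzilu preserves i here (none of its changes turn any other segment into i), so the proto-segment is *i.
Position 7: Ulzilu has l, Dotas has r. Dotas preserves r here (none of its changes turn any other segment into r), so the proto-segment is *r.
This points to *nunitar. Verify forward in each daughter:
Ulzilu: *nunitar
  nunitar → nunital   [unconditioned shift]
  nunital (rule 2 does not apply)
  nunital → nunisal   [intervocalic lenition]
  giving Ulzilu nunisal.
Dotas: *nunitar
  nunitar → nunetar   [vowel merger]
  nunetar → nunetor   [vowel merger]
  giving Dotas nunetor.
*nunitar is the unique common source.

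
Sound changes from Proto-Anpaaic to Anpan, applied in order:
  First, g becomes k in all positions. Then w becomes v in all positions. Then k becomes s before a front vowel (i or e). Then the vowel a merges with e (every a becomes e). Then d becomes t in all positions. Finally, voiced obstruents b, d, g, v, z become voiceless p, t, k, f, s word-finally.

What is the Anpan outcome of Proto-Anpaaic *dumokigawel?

Anpan: *dumokigawel
  dumokigawel → dumokikawel   [unconditioned shift]
  dumokikawel → dumokikavel   [unconditioned shift]
  dumokikavel → dumosikavel   [palatalisation]
  dumosikavel → dumosikevel   [vowel merger]
  dumosikevel → tumosikevel   [unconditioned shift]
  tumosikevel (rule 6 does not apply)
  giving Anpan tumosikevel.

tumosikevel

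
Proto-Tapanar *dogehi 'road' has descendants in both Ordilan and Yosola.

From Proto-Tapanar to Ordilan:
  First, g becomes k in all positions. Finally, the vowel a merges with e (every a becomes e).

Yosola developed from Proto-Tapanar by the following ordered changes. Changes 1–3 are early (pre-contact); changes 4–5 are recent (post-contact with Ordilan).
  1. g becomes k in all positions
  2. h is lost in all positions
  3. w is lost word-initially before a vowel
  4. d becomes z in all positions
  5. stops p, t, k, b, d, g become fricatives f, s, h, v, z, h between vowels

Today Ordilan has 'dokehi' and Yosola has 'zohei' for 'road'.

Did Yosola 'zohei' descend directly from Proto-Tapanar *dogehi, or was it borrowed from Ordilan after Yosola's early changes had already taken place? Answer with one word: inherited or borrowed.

If inherited, *dogehi would pass through all of Yosola's changes:
Yosola: start from *dogehi.
  rule 1 (unconditioned shift): dogehi → dokehi
  rule 2 (h-loss): dokehi → dokei
  rule 3: no change — dokei
  rule 4 (unconditioned shift): dokei → zokei
  rule 5 (intervocalic lenition): zokei → zohei
  ⇒ Yosola zohei
If borrowed from Ordilan 'dokehi' after the early changes, it would undergo only the recent ones:
  rule 4 (unconditioned shift): dokehi → zokehi
  rule 5 (intervocalic lenition): zokehi → zohehi
  ⇒ as a loan: zohehi
Yosola 'zohei' matches the inherited outcome exactly, so it is an inherited cognate, not a loan.

inherited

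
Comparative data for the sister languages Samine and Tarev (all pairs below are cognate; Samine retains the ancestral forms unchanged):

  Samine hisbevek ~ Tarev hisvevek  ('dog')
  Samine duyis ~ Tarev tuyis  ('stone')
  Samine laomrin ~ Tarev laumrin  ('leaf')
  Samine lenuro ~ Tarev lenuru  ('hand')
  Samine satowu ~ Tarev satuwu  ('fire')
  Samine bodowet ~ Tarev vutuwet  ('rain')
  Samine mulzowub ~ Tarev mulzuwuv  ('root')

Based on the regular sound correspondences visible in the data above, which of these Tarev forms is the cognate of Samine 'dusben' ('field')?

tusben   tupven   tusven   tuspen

duyis ~ tuyis — Samine d corresponds to Tarev t word-initially before a back vowel.
hisbevek ~ hisvevek — Samine b corresponds to Tarev v after a consonant, before a front vowel.
Applying these to Samine 'dusben':
  dusben → tusben   (d→t word-initially before a back vowel)
  tusben → tusven   (b→v after a consonant, before a front vowel)
So the Tarev cognate is 'tusven'.

tusven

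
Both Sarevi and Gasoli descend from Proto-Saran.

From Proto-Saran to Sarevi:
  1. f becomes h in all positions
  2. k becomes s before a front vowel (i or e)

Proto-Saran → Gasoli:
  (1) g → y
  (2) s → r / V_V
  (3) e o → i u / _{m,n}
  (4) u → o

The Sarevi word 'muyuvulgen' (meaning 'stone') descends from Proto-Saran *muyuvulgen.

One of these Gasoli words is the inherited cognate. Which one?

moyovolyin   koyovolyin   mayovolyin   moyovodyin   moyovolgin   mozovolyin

moyovolyin

Gasoli: start from *muyuvulgen.
  rule 1 (unconditioned shift): muyuvulgen → muyuvulyen
  rule 2: no change — muyuvulyen
  rule 3 (pre-nasal raising): muyuvulyen → muyuvulyin
  rule 4 (vowel merger): muyuvulyin → moyovolyin
  ⇒ Gasoli moyovolyin
Among the options, 'moyovolyin' alone shows every Gasoli change applied in order.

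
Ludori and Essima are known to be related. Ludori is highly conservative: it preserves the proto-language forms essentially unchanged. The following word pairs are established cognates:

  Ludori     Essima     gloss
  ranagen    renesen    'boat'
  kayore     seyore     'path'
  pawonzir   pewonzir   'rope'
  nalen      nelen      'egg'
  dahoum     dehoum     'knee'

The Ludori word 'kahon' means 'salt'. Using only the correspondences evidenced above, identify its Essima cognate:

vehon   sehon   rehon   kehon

kayore ~ seyore — Ludori k corresponds to Essima s word-initially before a back vowel.
ranagen ~ renesen, kayore ~ seyore — Ludori a corresponds to Essima e after a consonant, before a consonant other than r, m, n, p, b, f, v.
Applying these to Ludori 'kahon':
  kahon → sahon   (k→s word-initially before a back vowel)
  sahon → sehon   (a→e after a consonant, before a consonant other than r, m, n, p, b, f, v)
So the Essima cognate is 'sehon'.

sehon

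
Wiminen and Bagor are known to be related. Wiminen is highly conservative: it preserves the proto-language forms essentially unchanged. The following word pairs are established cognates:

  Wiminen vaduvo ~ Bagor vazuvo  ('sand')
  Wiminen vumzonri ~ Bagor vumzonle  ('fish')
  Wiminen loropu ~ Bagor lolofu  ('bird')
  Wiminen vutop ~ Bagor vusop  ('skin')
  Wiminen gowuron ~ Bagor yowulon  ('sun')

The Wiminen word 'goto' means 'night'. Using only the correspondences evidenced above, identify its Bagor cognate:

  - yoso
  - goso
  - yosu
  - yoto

gowuron ~ yowulon — Wiminen g corresponds to Bagor y word-initially before a back vowel.
vutop ~ vusop — Wiminen t corresponds to Bagor s between vowels (before a back vowel).
Applying these to Wiminen 'goto':
  goto → yoto   (g→y word-initially before a back vowel)
  yoto → yoso   (t→s between vowels (before a back vowel))
So the Bagor cognate is 'yoso'.

yoso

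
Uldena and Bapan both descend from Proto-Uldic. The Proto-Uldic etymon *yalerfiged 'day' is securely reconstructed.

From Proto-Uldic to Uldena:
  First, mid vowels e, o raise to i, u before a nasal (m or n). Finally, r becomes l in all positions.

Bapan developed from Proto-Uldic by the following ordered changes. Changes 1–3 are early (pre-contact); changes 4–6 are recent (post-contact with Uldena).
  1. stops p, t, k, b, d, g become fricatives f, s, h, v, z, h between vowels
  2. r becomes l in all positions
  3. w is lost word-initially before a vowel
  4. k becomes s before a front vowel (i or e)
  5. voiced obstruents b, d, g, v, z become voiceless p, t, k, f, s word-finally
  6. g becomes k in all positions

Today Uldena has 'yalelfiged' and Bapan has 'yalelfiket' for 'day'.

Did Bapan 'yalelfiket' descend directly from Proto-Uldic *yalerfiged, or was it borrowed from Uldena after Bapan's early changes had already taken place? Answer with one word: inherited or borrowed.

If inherited, *yalerfiged would pass through all of Bapan's changes:
Bapan: *yalerfiged
  yalerfiged → yalerfihed   [intervocalic lenition]
  yalerfihed → yalelfihed   [unconditioned shift]
  yalelfihed (rule 3 does not apply)
  yalelfihed (rule 4 does not apply)
  yalelfihed → yalelfihet   [final devoicing]
  yalelfihet (rule 6 does not apply)
  giving Bapan yalelfihet.
If borrowed from Uldena 'yalelfiged' after the early changes, it would undergo only the recent ones:
  rule 4 (palatalisation): no change (yalelfiged)
  rule 5 (final devoicing): yalelfiged → yalelfiget
  rule 6 (unconditioned shift): yalelfiget → yalelfiket
  ⇒ as a loan: yalelfiket
Bapan 'yalelfiket' matches the loan outcome 'yalelfiket', not the inherited 'yalelfihet' — it skipped the early Bapan changes, so it was borrowed from Uldena.

borrowed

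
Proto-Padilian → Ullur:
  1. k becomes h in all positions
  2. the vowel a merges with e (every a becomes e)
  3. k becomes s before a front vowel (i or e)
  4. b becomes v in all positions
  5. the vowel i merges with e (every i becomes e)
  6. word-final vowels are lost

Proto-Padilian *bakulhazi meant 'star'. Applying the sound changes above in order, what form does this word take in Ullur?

Ullur: *bakulhazi > bahulhazi > behulhezi > vehulhezi > vehulheze > vehulhez  (by unconditioned shift, vowel merger, unconditioned shift, vowel merger, apocope)

vehulhez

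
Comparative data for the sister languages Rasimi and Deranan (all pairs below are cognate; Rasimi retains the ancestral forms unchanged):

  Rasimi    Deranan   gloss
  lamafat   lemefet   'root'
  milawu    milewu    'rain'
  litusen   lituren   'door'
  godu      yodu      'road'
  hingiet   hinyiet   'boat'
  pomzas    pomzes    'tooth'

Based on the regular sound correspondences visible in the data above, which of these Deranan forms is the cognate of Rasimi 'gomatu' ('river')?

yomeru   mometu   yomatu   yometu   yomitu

godu ~ yodu — Rasimi g corresponds to Deranan y word-initially before a back vowel.
lamafat ~ lemefet, milawu ~ milewu — Rasimi a corresponds to Deranan e after a consonant, before a consonant other than r, m, n, p, b, f, v.
Applying these to Rasimi 'gomatu':
  gomatu → yomatu   (g→y word-initially before a back vowel)
  yomatu → yometu   (a→e after a consonant, before a consonant other than r, m, n, p, b, f, v)
So the Deranan cognate is 'yometu'.

yometu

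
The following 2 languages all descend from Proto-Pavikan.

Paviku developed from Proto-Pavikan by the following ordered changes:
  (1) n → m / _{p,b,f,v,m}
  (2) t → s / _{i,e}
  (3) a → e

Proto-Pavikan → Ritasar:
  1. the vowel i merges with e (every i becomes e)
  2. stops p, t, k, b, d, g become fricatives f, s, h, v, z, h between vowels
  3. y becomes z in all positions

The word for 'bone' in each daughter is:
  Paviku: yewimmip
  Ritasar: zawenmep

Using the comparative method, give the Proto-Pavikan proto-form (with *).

Position 4: Paviku has i, Ritasar has e. Paviku preserves i here (none of its changes turn any other segment into i), so the proto-segment is *i.
Position 7: Paviku has i, Ritasar has e. Paviku preserves i here (none of its changes turn any other segment into i), so the proto-segment is *i.
Verify the candidate proto-form against each daughter:
Paviku: *yawinmip
  yawinmip → yawimmip   [nasal place assimilation]
  yawimmip (rule 2 does not apply)
  yawimmip → yewimmip   [vowel merger]
  giving Paviku yewimmip.
Ritasar: *yawinmip > yawenmep > zawenmep  (by vowel merger, unconditioned shift)
No other proto-form is consistent with every reflex, so the reconstruction is *yawinmip.

*yawinmip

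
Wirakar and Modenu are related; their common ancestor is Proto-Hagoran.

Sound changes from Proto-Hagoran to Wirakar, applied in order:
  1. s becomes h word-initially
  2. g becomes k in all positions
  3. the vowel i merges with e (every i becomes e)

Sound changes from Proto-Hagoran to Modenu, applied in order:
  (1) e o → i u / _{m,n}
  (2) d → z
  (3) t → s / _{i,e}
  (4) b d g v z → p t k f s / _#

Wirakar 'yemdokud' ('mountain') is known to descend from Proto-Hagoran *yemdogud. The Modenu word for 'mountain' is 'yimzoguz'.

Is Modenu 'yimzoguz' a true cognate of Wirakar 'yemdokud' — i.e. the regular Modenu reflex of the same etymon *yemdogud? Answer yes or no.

no

Derive the expected Modenu reflex of *yemdogud:
Modenu: *yemdogud > yimdogud > yimzoguz > yimzogus  (by pre-nasal raising, unconditioned shift, final devoicing)
The regular Modenu reflex would be 'yimzogus', but the attested form is 'yimzoguz'. The correspondence is irregular, so they are not cognates (the Modenu form has a different source).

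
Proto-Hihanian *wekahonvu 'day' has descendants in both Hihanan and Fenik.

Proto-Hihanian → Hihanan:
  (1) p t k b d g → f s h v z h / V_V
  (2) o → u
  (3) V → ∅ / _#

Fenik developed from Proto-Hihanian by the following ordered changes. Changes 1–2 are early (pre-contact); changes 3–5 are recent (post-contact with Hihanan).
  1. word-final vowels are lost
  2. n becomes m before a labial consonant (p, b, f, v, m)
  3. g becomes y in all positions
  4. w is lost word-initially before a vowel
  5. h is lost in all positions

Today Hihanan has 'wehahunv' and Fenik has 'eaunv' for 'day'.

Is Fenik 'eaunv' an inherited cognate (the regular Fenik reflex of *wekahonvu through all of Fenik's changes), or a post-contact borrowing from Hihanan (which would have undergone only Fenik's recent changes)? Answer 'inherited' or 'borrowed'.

If inherited, *wekahonvu would pass through all of Fenik's changes:
Fenik: start from *wekahonvu.
  rule 1 (apocope): wekahonvu → wekahonv
  rule 2 (nasal place assimilation): wekahonv → wekahomv
  rule 3: no change — wekahomv
  rule 4 (glide loss): wekahomv → ekahomv
  rule 5 (h-loss): ekahomv → ekaomv
  ⇒ Fenik ekaomv
If borrowed from Hihanan 'wehahunv' after the early changes, it would undergo only the recent ones:
  rule 3 (unconditioned shift): no change (wehahunv)
  rule 4 (glide loss): wehahunv → ehahunv
  rule 5 (h-loss): ehahunv → eaunv
  ⇒ as a loan: eaunv
Fenik 'eaunv' matches the loan outcome 'eaunv', not the inherited 'ekaomv' — it skipped the early Fenik changes, so it was borrowed from Hihanan.

borrowed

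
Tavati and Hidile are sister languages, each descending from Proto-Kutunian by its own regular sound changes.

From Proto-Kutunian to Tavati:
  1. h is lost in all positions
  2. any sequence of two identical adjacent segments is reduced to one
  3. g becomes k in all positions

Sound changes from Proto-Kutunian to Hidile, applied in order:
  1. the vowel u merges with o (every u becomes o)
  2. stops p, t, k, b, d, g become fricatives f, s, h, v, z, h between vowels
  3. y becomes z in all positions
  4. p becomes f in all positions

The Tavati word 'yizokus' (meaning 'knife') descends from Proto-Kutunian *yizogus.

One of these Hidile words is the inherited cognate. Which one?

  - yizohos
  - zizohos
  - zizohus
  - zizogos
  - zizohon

zizohos

Hidile: *yizogus
  yizogus → yizogos   [vowel merger]
  yizogos → yizohos   [intervocalic lenition]
  yizohos → zizohos   [unconditioned shift]
  zizohos (rule 4 does not apply)
  giving Hidile zizohos.
The other candidates each miss or misapply at least one Hidile change.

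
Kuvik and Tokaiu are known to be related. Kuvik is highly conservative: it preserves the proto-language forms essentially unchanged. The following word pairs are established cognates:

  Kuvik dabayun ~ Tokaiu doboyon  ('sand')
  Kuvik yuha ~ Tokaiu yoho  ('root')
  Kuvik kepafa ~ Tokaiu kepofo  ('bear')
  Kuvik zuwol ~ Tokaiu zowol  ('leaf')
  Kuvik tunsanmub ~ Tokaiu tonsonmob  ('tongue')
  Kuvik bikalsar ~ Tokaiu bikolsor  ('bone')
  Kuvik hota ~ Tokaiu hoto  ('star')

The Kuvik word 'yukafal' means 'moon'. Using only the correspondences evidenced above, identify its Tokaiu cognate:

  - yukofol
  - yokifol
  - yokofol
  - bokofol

yuha ~ yoho, zuwol ~ zowol — Kuvik u corresponds to Tokaiu o after a consonant, before a consonant other than r, m, n, p, b, f, v.
kepafa ~ kepofo — Kuvik a corresponds to Tokaiu o after a consonant, before a labial obstruent.
dabayun ~ doboyon, bikalsar ~ bikolsor — Kuvik a corresponds to Tokaiu o after a consonant, before a consonant other than r, m, n, p, b, f, v.
Applying these to Kuvik 'yukafal':
  yukafal → yokafal   (u→o after a consonant, before a consonant other than r, m, n, p, b, f, v)
  yokafal → yokofal   (a→o after a consonant, before a labial obstruent)
  yokofal → yokofol   (a→o after a consonant, before a consonant other than r, m, n, p, b, f, v)
So the Tokaiu cognate is 'yokofol'.

yokofol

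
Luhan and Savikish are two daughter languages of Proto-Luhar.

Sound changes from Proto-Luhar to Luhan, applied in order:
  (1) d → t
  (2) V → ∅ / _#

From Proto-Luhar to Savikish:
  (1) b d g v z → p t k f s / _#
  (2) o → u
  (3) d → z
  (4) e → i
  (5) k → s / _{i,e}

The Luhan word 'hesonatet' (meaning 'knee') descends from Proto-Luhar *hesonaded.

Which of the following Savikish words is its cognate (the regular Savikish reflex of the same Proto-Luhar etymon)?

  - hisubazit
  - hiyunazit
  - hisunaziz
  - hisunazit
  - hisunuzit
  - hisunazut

Savikish: *hesonaded
  hesonaded → hesonadet   [final devoicing]
  hesonadet → hesunadet   [vowel merger]
  hesunadet → hesunazet   [unconditioned shift]
  hesunazet → hisunazit   [vowel merger]
  hisunazit (rule 5 does not apply)
  giving Savikish hisunazit.

hisunazit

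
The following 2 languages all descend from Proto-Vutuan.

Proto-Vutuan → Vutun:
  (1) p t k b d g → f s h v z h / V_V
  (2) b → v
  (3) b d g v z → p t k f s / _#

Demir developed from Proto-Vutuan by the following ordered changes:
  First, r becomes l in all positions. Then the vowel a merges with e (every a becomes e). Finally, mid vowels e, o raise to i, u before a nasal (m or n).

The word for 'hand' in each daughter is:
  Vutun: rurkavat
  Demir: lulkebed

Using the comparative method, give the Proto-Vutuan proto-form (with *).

*rurkabad

Position 1: Vutun has r, Demir has l. Vutun preserves r here (none of its changes turn any other segment into r), so the proto-segment is *r.
Position 7: Vutun has a, Demir has e. Vutun preserves a here (none of its changes turn any other segment into a), so the proto-segment is *a.
Position 6: Vutun has v, Demir has b. Demir preserves b here (none of its changes turn any other segment into b), so the proto-segment is *b.
This points to *rurkabad. Verify forward in each daughter:
Vutun: *rurkabad > rurkavad > rurkavat  (by intervocalic lenition, final devoicing)
Demir: *rurkabad
  rurkabad → lulkabad   [unconditioned shift]
  lulkabad → lulkebed   [vowel merger]
  lulkebed (rule 3 does not apply)
  giving Demir lulkebed.
Only *rurkabad yields all of Vutun rurkavat, Demir lulkebed.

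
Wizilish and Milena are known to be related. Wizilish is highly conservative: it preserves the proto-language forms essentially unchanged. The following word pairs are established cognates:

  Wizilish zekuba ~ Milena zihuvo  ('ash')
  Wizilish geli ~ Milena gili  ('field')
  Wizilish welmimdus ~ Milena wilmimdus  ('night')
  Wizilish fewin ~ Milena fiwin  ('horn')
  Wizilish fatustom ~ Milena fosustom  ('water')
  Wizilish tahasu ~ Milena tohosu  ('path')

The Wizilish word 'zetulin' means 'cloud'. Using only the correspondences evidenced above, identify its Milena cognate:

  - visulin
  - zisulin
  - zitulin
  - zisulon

zekuba ~ zihuvo, geli ~ gili — Wizilish e corresponds to Milena i after a consonant, before a consonant other than r, m, n, p, b, f, v.
fatustom ~ fosustom — Wizilish t corresponds to Milena s between vowels (before a back vowel).
Applying these to Wizilish 'zetulin':
  zetulin → zitulin   (e→i after a consonant, before a consonant other than r, m, n, p, b, f, v)
  zitulin → zisulin   (t→s between vowels (before a back vowel))
So the Milena cognate is 'zisulin'.

zisulin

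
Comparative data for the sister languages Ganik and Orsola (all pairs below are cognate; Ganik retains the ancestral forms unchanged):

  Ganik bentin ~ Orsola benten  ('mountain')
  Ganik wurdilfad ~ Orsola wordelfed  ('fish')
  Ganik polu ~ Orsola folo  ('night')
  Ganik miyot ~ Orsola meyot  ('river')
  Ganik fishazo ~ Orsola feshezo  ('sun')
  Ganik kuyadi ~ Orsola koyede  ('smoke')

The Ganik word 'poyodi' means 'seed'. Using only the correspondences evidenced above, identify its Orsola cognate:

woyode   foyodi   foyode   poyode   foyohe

foyode

polu ~ folo — Ganik p corresponds to Orsola f word-initially before a back vowel.
kuyadi ~ koyede — Ganik i corresponds to Orsola e word-finally.
Applying these to Ganik 'poyodi':
  poyodi → foyodi   (p→f word-initially before a back vowel)
  foyodi → foyode   (i→e word-finally)
So the Orsola cognate is 'foyode'.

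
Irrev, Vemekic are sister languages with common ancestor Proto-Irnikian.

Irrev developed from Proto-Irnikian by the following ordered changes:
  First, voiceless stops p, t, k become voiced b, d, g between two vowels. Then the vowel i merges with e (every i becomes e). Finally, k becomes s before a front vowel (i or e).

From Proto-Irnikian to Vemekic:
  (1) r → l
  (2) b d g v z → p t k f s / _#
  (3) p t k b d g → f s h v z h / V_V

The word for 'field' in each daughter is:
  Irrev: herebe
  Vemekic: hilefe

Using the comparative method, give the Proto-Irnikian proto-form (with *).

Position 2: Irrev has e, Vemekic has i. Vemekic preserves i here (none of its changes turn any other segment into i), so the proto-segment is *i.
Position 5: Irrev has b, Vemekic has f. Taking the neighbouring segments as reconstructed: Irrev b could go back to *p or *b; Vemekic f could go back to *p or *f — the one source consistent with every daughter is *p.
Position 3: Irrev has r, Vemekic has l. Irrev preserves r here (none of its changes turn any other segment into r), so the proto-segment is *r.
The remaining positions agree across the daughters. Check the candidate against every language:
Irrev: start from *hirepe.
  rule 1 (intervocalic voicing): hirepe → hirebe
  rule 2 (vowel merger): hirebe → herebe
  rule 3: no change — herebe
  ⇒ Irrev herebe
Vemekic: *hirepe > hilepe > hilefe  (by unconditioned shift, intervocalic lenition)
*hirepe is the unique common source.

*hirepe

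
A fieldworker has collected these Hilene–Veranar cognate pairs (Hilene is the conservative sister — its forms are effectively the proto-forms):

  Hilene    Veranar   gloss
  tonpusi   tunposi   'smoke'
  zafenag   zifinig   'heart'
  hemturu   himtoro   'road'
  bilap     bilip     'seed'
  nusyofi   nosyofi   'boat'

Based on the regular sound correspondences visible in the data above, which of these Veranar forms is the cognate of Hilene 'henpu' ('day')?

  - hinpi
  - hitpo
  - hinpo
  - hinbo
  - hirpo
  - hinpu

zafenag ~ zifinig — Hilene e corresponds to Veranar i after a consonant, before a nasal.
hemturu ~ himtoro — Hilene u corresponds to Veranar o word-finally.
Applying these to Hilene 'henpu':
  henpu → hinpu   (e→i after a consonant, before a nasal)
  hinpu → hinpo   (u→o word-finally)
So the Veranar cognate is 'hinpo'.

hinpo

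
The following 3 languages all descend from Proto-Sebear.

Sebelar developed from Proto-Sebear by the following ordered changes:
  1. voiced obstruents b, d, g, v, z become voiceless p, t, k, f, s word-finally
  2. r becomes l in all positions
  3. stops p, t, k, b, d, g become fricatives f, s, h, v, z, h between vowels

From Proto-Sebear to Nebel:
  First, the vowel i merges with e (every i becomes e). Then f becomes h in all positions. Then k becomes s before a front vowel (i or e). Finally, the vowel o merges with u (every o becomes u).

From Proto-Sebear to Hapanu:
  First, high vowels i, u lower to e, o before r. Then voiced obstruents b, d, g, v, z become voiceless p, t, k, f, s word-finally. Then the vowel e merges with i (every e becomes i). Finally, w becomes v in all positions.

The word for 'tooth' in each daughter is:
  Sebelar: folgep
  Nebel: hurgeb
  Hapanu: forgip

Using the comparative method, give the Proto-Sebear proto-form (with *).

Position 6: Sebelar has p, Nebel has b, Hapanu has p. Nebel preserves b here (none of its changes turn any other segment into b), so the proto-segment is *b.
Position 2: Sebelar has o, Nebel has u, Hapanu has o. Sebelar preserves o here (none of its changes turn any other segment into o), so the proto-segment is *o.
This points to *forgeb. Verify forward in each daughter:
Sebelar: start from *forgeb.
  rule 1 (final devoicing): forgeb → forgep
  rule 2 (unconditioned shift): forgep → folgep
  rule 3: no change — folgep
  ⇒ Sebelar folgep
Nebel: start from *forgeb.
  rule 1: no change — forgeb
  rule 2 (unconditioned shift): forgeb → horgeb
  rule 3: no change — horgeb
  rule 4 (vowel merger): horgeb → hurgeb
  ⇒ Nebel hurgeb
Hapanu: *forgeb
  forgeb (rule 1 does not apply)
  forgeb → forgep   [final devoicing]
  forgep → forgip   [vowel merger]
  forgip (rule 4 does not apply)
  giving Hapanu forgip.
*forgeb is the unique common source.

*forgeb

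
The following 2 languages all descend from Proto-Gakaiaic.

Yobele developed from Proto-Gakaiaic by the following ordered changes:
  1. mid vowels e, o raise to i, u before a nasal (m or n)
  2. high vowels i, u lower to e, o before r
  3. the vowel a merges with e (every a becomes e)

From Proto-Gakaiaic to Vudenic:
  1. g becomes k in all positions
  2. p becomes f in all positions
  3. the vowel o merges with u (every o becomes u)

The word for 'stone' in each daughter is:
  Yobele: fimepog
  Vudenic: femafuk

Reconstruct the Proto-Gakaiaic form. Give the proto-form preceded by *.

*femapog

Position 4: Yobele has e, Vudenic has a. Vudenic preserves a here (none of its changes turn any other segment into a), so the proto-segment is *a.
Position 6: Yobele has o, Vudenic has u. Taking the neighbouring segments as reconstructed: Yobele o can only go back to *o; Vudenic u could go back to *o or *u — the one source consistent with every daughter is *o.
Continuing position by position gives *femapog; check it forward:
Yobele: *femapog
  femapog → fimapog   [pre-nasal raising]
  fimapog (rule 2 does not apply)
  fimapog → fimepog   [vowel merger]
  giving Yobele fimepog.
Vudenic: *femapog
  femapog → femapok   [unconditioned shift]
  femapok → femafok   [unconditioned shift]
  femafok → femafuk   [vowel merger]
  giving Vudenic femafuk.
*femapog is the unique common source.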